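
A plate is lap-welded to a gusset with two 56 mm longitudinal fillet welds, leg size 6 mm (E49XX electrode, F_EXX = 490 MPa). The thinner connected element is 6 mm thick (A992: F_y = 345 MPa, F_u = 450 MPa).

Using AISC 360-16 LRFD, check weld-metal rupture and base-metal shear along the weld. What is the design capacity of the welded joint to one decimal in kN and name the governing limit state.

104.8 kN (weld metal governs)

Weld metal: throat = 0.707×6 = 4.242 mm, L = 2×56 = 112 mm. φR_n = 0.75 × 0.6 × 490 × 4.242 × 112 = 104.8 kN.
Base metal shear (6 mm plate): yield φR_n = 1.0×0.6×345×6×112 = 139.1 kN; rupture φR_n = 0.75×0.6×450×6×112 = 136.1 kN; take 136.1 kN (rupture).
Governing: min(104.8, 136.1) = 104.8 kN → weld metal.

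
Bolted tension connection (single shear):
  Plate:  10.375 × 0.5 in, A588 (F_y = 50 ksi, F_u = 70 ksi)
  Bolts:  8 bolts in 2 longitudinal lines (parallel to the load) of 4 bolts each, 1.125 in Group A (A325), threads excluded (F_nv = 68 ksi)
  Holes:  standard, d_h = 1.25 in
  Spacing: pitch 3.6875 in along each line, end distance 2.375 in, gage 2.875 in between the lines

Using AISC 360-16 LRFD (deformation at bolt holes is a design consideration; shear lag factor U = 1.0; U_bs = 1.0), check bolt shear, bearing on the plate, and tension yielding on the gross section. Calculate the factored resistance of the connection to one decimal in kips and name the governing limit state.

Bolt shear: A_b = π(1.125)²/4 = 0.99402 in². φR_n = 0.75 × 68 × 0.99402 × 8 × 1 = 405.6 kips.
Bearing (0.5 in plate, F_u = 70 ksi): end bolts L_c = 2.375 − 1.25/2 = 1.75, R_n = min(1.2×1.75×0.5×70, 2.4×1.125×0.5×70) = 73.5 kips/bolt; interior L_c = 3.6875 − 1.25 = 2.4375, R_n = 94.5 kips/bolt. φR_n = 0.75 × (2×73.5 + 6×94.5) = 535.5 kips.
Tension yield (gross): A_g = 10.375×0.5 = 5.1875 in². φR_n = 0.90 × 50 × 5.1875 = 233.4 kips.
Governing: min(405.6, 535.5, 233.4) = 233.4 kips → gross-section yield.

233.4 kips (gross-section yield governs)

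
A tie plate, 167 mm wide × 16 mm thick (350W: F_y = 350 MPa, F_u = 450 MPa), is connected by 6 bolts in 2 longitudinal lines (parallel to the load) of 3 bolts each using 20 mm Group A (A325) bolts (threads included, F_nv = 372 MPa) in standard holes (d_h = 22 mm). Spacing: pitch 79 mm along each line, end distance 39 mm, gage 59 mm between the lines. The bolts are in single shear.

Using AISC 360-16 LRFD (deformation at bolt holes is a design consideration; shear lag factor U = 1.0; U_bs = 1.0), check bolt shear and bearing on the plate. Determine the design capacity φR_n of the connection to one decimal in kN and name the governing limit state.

Bolt shear: A_b = π(20)²/4 = 314.16 mm². φR_n = 0.75 × 372 × 314.16 × 6 × 1 = 525.9 kN.
Bearing (16 mm plate, F_u = 450 MPa): end bolts L_c = 39 − 22/2 = 28, R_n = min(1.2×28×16×450, 2.4×20×16×450) = 241.92 kN/bolt; interior L_c = 79 − 22 = 57, R_n = 345.6 kN/bolt. φR_n = 0.75 × (2×241.92 + 4×345.6) = 1399.7 kN.
Governing: min(525.9, 1399.7) = 525.9 kN → bolt shear.

525.9 kN (bolt shear governs)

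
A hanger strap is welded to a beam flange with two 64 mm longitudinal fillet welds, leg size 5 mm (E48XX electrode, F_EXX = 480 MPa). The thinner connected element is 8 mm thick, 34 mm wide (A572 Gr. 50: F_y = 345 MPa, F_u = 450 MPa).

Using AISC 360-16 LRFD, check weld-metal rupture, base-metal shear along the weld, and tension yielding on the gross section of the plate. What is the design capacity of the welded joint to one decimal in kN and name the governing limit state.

Weld metal: throat = 0.707×5 = 3.535 mm, L = 2×64 = 128 mm. φR_n = 0.75 × 0.6 × 480 × 3.535 × 128 = 97.7 kN.
Base metal shear (8 mm plate): yield φR_n = 1.0×0.6×345×8×128 = 212.0 kN; rupture φR_n = 0.75×0.6×450×8×128 = 207.4 kN; take 207.4 kN (rupture).
Tension yield (gross): A_g = 34×8 = 272 mm². φR_n = 0.90 × 345 × 272 = 84.5 kN.
Governing: min(97.7, 207.4, 84.5) = 84.5 kN → gross-section yield.

84.5 kN (gross-section yield governs)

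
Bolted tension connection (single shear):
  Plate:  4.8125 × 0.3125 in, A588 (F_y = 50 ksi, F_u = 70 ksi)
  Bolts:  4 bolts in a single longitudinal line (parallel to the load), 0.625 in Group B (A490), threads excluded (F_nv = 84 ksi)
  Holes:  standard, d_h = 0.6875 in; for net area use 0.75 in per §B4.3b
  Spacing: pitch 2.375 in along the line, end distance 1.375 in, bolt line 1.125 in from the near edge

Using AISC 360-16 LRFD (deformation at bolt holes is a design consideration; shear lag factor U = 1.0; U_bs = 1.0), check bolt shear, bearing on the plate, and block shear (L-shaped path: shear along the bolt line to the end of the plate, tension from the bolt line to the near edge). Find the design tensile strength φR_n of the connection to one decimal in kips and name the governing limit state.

Bolt shear: A_b = π(0.625)²/4 = 0.3068 in². φR_n = 0.75 × 84 × 0.3068 × 4 × 1 = 77.3 kips.
Bearing (0.3125 in plate, F_u = 70 ksi): end bolts L_c = 1.375 − 0.6875/2 = 1.03125, R_n = min(1.2×1.03125×0.3125×70, 2.4×0.625×0.3125×70) = 27.07 kips/bolt; interior L_c = 2.375 − 0.6875 = 1.6875, R_n = 32.813 kips/bolt. φR_n = 0.75 × (1×27.07 + 3×32.813) = 94.1 kips.
Block shear: shear path 1×[1.375+3×2.375] = 1×8.5 in, A_gv = 2.6563, A_nv = 1×(8.5 − 3.5×0.75)×0.3125 = 1.8359 in²; tension to near edge: (1.125 − 0.5×0.75)×0.3125 = 0.23438 in². R_n = min(0.6×70×1.8359, 0.6×50×2.6563) + 1.0×70×0.23438 = min(77.108, 79.689) + 16.407 = 93.515 kips. φR_n = 0.75 × 93.515 = 70.1 kips.
Governing: min(77.3, 94.1, 70.1) = 70.1 kips → block shear.

70.1 kips (block shear governs)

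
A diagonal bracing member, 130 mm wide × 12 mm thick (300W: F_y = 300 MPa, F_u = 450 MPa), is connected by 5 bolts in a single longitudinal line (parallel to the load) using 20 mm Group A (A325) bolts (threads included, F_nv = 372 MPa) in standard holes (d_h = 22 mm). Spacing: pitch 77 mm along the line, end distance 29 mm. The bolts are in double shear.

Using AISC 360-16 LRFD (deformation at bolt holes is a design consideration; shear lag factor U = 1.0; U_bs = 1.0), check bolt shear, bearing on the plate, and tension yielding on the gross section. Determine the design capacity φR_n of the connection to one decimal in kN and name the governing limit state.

421.2 kN (gross-section yield governs)

Bolt shear: A_b = π(20)²/4 = 314.16 mm². φR_n = 0.75 × 372 × 314.16 × 5 × 2 = 876.5 kN.
Bearing (12 mm plate, F_u = 450 MPa): end bolts L_c = 29 − 22/2 = 18, R_n = min(1.2×18×12×450, 2.4×20×12×450) = 116.64 kN/bolt; interior L_c = 77 − 22 = 55, R_n = 259.2 kN/bolt. φR_n = 0.75 × (1×116.64 + 4×259.2) = 865.1 kN.
Tension yield (gross): A_g = 130×12 = 1560 mm². φR_n = 0.90 × 300 × 1560 = 421.2 kN.
Governing: min(876.5, 865.1, 421.2) = 421.2 kN → gross-section yield.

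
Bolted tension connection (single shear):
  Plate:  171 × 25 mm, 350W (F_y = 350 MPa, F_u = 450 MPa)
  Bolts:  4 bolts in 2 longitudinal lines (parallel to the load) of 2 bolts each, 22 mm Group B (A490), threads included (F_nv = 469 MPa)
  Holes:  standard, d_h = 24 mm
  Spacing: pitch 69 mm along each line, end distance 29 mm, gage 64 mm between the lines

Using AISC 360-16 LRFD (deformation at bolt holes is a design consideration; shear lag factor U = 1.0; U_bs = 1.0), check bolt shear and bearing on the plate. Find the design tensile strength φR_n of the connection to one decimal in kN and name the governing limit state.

534.8 kN (bolt shear governs)

Bolt shear: A_b = π(22)²/4 = 380.13 mm². φR_n = 0.75 × 469 × 380.13 × 4 × 1 = 534.8 kN.
Bearing (25 mm plate, F_u = 450 MPa): end bolts L_c = 29 − 24/2 = 17, R_n = min(1.2×17×25×450, 2.4×22×25×450) = 229.5 kN/bolt; interior L_c = 69 − 24 = 45, R_n = 594 kN/bolt. φR_n = 0.75 × (2×229.5 + 2×594) = 1235.3 kN.
Governing: min(534.8, 1235.3) = 534.8 kN → bolt shear.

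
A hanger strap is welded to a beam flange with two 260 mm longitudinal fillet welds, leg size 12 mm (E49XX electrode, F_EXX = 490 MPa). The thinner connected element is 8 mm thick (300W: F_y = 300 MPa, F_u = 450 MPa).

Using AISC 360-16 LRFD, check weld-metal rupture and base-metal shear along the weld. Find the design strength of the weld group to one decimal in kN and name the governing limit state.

748.8 kN (base-metal shear governs)

Weld metal: throat = 0.707×12 = 8.484 mm, L = 2×260 = 520 mm. φR_n = 0.75 × 0.6 × 490 × 8.484 × 520 = 972.8 kN.
Base metal shear (8 mm plate): yield φR_n = 1.0×0.6×300×8×520 = 748.8 kN; rupture φR_n = 0.75×0.6×450×8×520 = 842.4 kN; take 748.8 kN (yield).
Governing: min(972.8, 748.8) = 748.8 kN → base-metal shear.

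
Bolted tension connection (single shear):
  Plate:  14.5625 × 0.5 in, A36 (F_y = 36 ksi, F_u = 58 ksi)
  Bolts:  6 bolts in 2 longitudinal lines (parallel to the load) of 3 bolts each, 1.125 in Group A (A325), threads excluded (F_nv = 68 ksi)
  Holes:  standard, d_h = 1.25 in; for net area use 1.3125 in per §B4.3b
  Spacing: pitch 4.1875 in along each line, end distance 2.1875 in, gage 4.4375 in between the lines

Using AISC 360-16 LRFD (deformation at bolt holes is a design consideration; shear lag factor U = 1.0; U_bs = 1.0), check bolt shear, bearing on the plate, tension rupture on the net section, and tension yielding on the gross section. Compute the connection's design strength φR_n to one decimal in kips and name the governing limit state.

Bolt shear: A_b = π(1.125)²/4 = 0.99402 in². φR_n = 0.75 × 68 × 0.99402 × 6 × 1 = 304.2 kips.
Bearing (0.5 in plate, F_u = 58 ksi): end bolts L_c = 2.1875 − 1.25/2 = 1.5625, R_n = min(1.2×1.5625×0.5×58, 2.4×1.125×0.5×58) = 54.375 kips/bolt; interior L_c = 4.1875 − 1.25 = 2.9375, R_n = 78.3 kips/bolt. φR_n = 0.75 × (2×54.375 + 4×78.3) = 316.5 kips.
Tension rupture (net): A_n = (14.5625 − 2×1.3125)×0.5 = 5.9688 in² (U = 1.0, A_e = A_n). φR_n = 0.75 × 58 × 5.9688 = 259.6 kips.
Tension yield (gross): A_g = 14.5625×0.5 = 7.2813 in². φR_n = 0.90 × 36 × 7.2813 = 235.9 kips.
Governing: min(304.2, 316.5, 259.6, 235.9) = 235.9 kips → gross-section yield.

235.9 kips (gross-section yield governs)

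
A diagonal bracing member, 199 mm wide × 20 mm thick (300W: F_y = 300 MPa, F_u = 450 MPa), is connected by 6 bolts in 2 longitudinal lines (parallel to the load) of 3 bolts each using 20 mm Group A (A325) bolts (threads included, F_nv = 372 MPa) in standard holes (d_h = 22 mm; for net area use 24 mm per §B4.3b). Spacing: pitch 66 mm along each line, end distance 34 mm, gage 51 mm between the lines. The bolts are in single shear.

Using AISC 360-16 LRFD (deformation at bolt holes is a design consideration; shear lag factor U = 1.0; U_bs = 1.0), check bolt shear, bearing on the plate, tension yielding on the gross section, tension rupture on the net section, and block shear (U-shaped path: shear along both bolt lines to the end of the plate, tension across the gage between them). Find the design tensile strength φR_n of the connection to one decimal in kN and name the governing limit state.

Bolt shear: A_b = π(20)²/4 = 314.16 mm². φR_n = 0.75 × 372 × 314.16 × 6 × 1 = 525.9 kN.
Bearing (20 mm plate, F_u = 450 MPa): end bolts L_c = 34 − 22/2 = 23, R_n = min(1.2×23×20×450, 2.4×20×20×450) = 248.4 kN/bolt; interior L_c = 66 − 22 = 44, R_n = 432 kN/bolt. φR_n = 0.75 × (2×248.4 + 4×432) = 1668.6 kN.
Tension yield (gross): A_g = 199×20 = 3980 mm². φR_n = 0.90 × 300 × 3980 = 1074.6 kN.
Tension rupture (net): A_n = (199 − 2×24)×20 = 3020 mm² (U = 1.0, A_e = A_n). φR_n = 0.75 × 450 × 3020 = 1019.3 kN.
Block shear: shear path 2×[34+2×66] = 2×166 mm, A_gv = 6640, A_nv = 2×(166 − 2.5×24)×20 = 4240 mm²; tension across gage: (51 − 1×24)×20 = 540 mm². R_n = min(0.6×450×4240, 0.6×300×6640) + 1.0×450×540 = min(1144.8, 1195.2) + 243 = 1387.8 kN. φR_n = 0.75 × 1387.8 = 1040.9 kN.
Governing: min(525.9, 1668.6, 1074.6, 1019.3, 1040.9) = 525.9 kN → bolt shear.

525.9 kN (bolt shear governs)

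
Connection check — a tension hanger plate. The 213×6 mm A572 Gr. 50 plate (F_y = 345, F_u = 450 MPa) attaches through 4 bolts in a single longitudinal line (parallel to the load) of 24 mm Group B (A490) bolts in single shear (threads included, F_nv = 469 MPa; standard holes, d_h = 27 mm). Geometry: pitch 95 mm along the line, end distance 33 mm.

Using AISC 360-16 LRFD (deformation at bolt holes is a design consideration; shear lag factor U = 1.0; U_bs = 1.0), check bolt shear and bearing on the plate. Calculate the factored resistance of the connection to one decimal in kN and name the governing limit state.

397.3 kN (bearing governs)

Bolt shear: A_b = π(24)²/4 = 452.39 mm². φR_n = 0.75 × 469 × 452.39 × 4 × 1 = 636.5 kN.
Bearing (6 mm plate, F_u = 450 MPa): end bolts L_c = 33 − 27/2 = 19.5, R_n = min(1.2×19.5×6×450, 2.4×24×6×450) = 63.18 kN/bolt; interior L_c = 95 − 27 = 68, R_n = 155.52 kN/bolt. φR_n = 0.75 × (1×63.18 + 3×155.52) = 397.3 kN.
Governing: min(636.5, 397.3) = 397.3 kN → bearing.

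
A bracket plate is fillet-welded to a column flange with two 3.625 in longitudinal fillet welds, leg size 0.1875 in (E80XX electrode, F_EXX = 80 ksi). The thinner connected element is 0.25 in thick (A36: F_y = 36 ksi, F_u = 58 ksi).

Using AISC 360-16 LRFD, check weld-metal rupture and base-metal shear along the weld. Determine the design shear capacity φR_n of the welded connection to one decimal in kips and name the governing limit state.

Weld metal: throat = 0.707×0.1875 = 0.13256 in, L = 2×3.625 = 7.25 in. φR_n = 0.75 × 0.6 × 80 × 0.13256 × 7.25 = 34.6 kips.
Base metal shear (0.25 in plate): yield φR_n = 1.0×0.6×36×0.25×7.25 = 39.2 kips; rupture φR_n = 0.75×0.6×58×0.25×7.25 = 47.3 kips; take 39.2 kips (yield).
Governing: min(34.6, 39.2) = 34.6 kips → weld metal.

34.6 kips (weld metal governs)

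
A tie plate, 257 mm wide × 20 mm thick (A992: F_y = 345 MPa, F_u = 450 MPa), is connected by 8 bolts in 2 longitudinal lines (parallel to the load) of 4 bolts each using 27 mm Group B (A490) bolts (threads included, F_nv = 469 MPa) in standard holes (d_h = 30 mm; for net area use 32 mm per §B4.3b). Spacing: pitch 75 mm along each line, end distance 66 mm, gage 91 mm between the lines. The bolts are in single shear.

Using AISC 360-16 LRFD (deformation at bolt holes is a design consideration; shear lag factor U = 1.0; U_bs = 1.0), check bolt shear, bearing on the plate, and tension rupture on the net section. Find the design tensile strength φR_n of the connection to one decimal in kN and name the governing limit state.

1302.8 kN (net-section rupture governs)

Bolt shear: A_b = π(27)²/4 = 572.56 mm². φR_n = 0.75 × 469 × 572.56 × 8 × 1 = 1611.2 kN.
Bearing (20 mm plate, F_u = 450 MPa): end bolts L_c = 66 − 30/2 = 51, R_n = min(1.2×51×20×450, 2.4×27×20×450) = 550.8 kN/bolt; interior L_c = 75 − 30 = 45, R_n = 486 kN/bolt. φR_n = 0.75 × (2×550.8 + 6×486) = 3013.2 kN.
Tension rupture (net): A_n = (257 − 2×32)×20 = 3860 mm² (U = 1.0, A_e = A_n). φR_n = 0.75 × 450 × 3860 = 1302.8 kN.
Governing: min(1611.2, 3013.2, 1302.8) = 1302.8 kN → net-section rupture.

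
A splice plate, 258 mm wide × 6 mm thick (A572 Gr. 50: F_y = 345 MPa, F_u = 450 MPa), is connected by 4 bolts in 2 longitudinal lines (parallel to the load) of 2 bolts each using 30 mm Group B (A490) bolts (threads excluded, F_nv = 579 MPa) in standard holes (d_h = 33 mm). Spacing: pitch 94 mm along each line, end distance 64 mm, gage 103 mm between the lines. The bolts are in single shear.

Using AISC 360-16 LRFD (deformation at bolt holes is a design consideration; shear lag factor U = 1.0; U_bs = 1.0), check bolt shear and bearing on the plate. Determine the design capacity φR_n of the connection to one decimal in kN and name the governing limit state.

Bolt shear: A_b = π(30)²/4 = 706.86 mm². φR_n = 0.75 × 579 × 706.86 × 4 × 1 = 1227.8 kN.
Bearing (6 mm plate, F_u = 450 MPa): end bolts L_c = 64 − 33/2 = 47.5, R_n = min(1.2×47.5×6×450, 2.4×30×6×450) = 153.9 kN/bolt; interior L_c = 94 − 33 = 61, R_n = 194.4 kN/bolt. φR_n = 0.75 × (2×153.9 + 2×194.4) = 522.5 kN.
Governing: min(1227.8, 522.5) = 522.5 kN → bearing.

522.5 kN (bearing governs)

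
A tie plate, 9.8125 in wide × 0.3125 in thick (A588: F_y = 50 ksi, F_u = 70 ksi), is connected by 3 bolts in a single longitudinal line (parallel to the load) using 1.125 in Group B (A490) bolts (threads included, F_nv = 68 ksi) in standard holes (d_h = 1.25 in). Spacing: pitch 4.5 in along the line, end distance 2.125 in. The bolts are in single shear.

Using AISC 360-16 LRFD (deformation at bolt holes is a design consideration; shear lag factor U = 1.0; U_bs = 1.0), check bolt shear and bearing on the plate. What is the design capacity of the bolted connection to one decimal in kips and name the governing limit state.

Bolt shear: A_b = π(1.125)²/4 = 0.99402 in². φR_n = 0.75 × 68 × 0.99402 × 3 × 1 = 152.1 kips.
Bearing (0.3125 in plate, F_u = 70 ksi): end bolts L_c = 2.125 − 1.25/2 = 1.5, R_n = min(1.2×1.5×0.3125×70, 2.4×1.125×0.3125×70) = 39.375 kips/bolt; interior L_c = 4.5 − 1.25 = 3.25, R_n = 59.063 kips/bolt. φR_n = 0.75 × (1×39.375 + 2×59.063) = 118.1 kips.
Governing: min(152.1, 118.1) = 118.1 kips → bearing.

118.1 kips (bearing governs)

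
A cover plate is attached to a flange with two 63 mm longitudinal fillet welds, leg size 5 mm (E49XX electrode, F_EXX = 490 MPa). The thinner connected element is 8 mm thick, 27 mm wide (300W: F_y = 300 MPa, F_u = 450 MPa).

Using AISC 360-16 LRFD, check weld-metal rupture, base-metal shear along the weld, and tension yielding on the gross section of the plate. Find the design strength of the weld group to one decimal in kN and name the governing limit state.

58.3 kN (gross-section yield governs)

Weld metal: throat = 0.707×5 = 3.535 mm, L = 2×63 = 126 mm. φR_n = 0.75 × 0.6 × 490 × 3.535 × 126 = 98.2 kN.
Base metal shear (8 mm plate): yield φR_n = 1.0×0.6×300×8×126 = 181.4 kN; rupture φR_n = 0.75×0.6×450×8×126 = 204.1 kN; take 181.4 kN (yield).
Tension yield (gross): A_g = 27×8 = 216 mm². φR_n = 0.90 × 300 × 216 = 58.3 kN.
Governing: min(98.2, 181.4, 58.3) = 58.3 kN → gross-section yield.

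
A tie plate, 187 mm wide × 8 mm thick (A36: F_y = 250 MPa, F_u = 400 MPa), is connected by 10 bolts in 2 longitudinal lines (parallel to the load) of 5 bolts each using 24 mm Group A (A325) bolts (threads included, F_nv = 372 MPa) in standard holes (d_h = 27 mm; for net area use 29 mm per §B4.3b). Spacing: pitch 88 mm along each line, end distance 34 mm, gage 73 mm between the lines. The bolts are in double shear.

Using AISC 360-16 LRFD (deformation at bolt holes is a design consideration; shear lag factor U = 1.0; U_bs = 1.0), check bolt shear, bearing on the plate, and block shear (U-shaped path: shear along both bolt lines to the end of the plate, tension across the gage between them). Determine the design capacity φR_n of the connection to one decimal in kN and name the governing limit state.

Bolt shear: A_b = π(24)²/4 = 452.39 mm². φR_n = 0.75 × 372 × 452.39 × 10 × 2 = 2524.3 kN.
Bearing (8 mm plate, F_u = 400 MPa): end bolts L_c = 34 − 27/2 = 20.5, R_n = min(1.2×20.5×8×400, 2.4×24×8×400) = 78.72 kN/bolt; interior L_c = 88 − 27 = 61, R_n = 184.32 kN/bolt. φR_n = 0.75 × (2×78.72 + 8×184.32) = 1224.0 kN.
Block shear: shear path 2×[34+4×88] = 2×386 mm, A_gv = 6176, A_nv = 2×(386 − 4.5×29)×8 = 4088 mm²; tension across gage: (73 − 1×29)×8 = 352 mm². R_n = min(0.6×400×4088, 0.6×250×6176) + 1.0×400×352 = min(981.12, 926.4) + 140.8 = 1067.2 kN. φR_n = 0.75 × 1067.2 = 800.4 kN.
Governing: min(2524.3, 1224.0, 800.4) = 800.4 kN → block shear.

800.4 kN (block shear governs)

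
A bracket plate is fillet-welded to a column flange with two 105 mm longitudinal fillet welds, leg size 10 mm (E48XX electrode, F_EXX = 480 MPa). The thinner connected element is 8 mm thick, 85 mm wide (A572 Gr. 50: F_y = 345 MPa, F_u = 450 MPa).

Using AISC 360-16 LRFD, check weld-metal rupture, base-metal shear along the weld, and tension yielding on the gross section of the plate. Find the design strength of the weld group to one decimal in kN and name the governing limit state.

211.1 kN (gross-section yield governs)

Weld metal: throat = 0.707×10 = 7.07 mm, L = 2×105 = 210 mm. φR_n = 0.75 × 0.6 × 480 × 7.07 × 210 = 320.7 kN.
Base metal shear (8 mm plate): yield φR_n = 1.0×0.6×345×8×210 = 347.8 kN; rupture φR_n = 0.75×0.6×450×8×210 = 340.2 kN; take 340.2 kN (rupture).
Tension yield (gross): A_g = 85×8 = 680 mm². φR_n = 0.90 × 345 × 680 = 211.1 kN.
Governing: min(320.7, 340.2, 211.1) = 211.1 kN → gross-section yield.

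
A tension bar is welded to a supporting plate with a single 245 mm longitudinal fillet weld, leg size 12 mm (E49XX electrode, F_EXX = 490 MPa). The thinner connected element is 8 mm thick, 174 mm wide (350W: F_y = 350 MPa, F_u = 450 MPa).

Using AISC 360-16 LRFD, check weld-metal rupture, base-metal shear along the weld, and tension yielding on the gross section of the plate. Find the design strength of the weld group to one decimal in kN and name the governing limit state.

396.9 kN (base-metal shear governs)

Weld metal: throat = 0.707×12 = 8.484 mm, L = 245 mm. φR_n = 0.75 × 0.6 × 490 × 8.484 × 245 = 458.3 kN.
Base metal shear (8 mm plate): yield φR_n = 1.0×0.6×350×8×245 = 411.6 kN; rupture φR_n = 0.75×0.6×450×8×245 = 396.9 kN; take 396.9 kN (rupture).
Tension yield (gross): A_g = 174×8 = 1392 mm². φR_n = 0.90 × 350 × 1392 = 438.5 kN.
Governing: min(458.3, 396.9, 438.5) = 396.9 kN → base-metal shear.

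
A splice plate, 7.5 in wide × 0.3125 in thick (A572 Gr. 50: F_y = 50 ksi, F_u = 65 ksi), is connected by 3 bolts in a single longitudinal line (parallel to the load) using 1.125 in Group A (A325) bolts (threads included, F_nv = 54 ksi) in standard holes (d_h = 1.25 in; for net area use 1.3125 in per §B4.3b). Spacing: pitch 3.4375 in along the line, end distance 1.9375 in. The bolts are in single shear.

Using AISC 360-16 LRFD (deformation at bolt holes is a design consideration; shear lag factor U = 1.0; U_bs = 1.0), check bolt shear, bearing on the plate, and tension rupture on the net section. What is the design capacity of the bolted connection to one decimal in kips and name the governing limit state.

Bolt shear: A_b = π(1.125)²/4 = 0.99402 in². φR_n = 0.75 × 54 × 0.99402 × 3 × 1 = 120.8 kips.
Bearing (0.3125 in plate, F_u = 65 ksi): end bolts L_c = 1.9375 − 1.25/2 = 1.3125, R_n = min(1.2×1.3125×0.3125×65, 2.4×1.125×0.3125×65) = 31.992 kips/bolt; interior L_c = 3.4375 − 1.25 = 2.1875, R_n = 53.32 kips/bolt. φR_n = 0.75 × (1×31.992 + 2×53.32) = 104.0 kips.
Tension rupture (net): A_n = (7.5 − 1×1.3125)×0.3125 = 1.9336 in² (U = 1.0, A_e = A_n). φR_n = 0.75 × 65 × 1.9336 = 94.3 kips.
Governing: min(120.8, 104.0, 94.3) = 94.3 kips → net-section rupture.

94.3 kips (net-section rupture governs)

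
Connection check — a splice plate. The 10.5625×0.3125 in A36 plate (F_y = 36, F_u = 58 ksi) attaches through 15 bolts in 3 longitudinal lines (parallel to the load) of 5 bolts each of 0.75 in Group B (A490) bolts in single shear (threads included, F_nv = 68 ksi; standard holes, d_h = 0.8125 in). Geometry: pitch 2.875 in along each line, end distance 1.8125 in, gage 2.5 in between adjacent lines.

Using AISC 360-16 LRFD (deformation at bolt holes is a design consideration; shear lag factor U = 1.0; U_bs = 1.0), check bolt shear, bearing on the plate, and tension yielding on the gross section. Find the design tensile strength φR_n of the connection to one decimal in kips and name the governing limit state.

Bolt shear: A_b = π(0.75)²/4 = 0.44179 in². φR_n = 0.75 × 68 × 0.44179 × 15 × 1 = 338.0 kips.
Bearing (0.3125 in plate, F_u = 58 ksi): end bolts L_c = 1.8125 − 0.8125/2 = 1.40625, R_n = min(1.2×1.40625×0.3125×58, 2.4×0.75×0.3125×58) = 30.586 kips/bolt; interior L_c = 2.875 − 0.8125 = 2.0625, R_n = 32.625 kips/bolt. φR_n = 0.75 × (3×30.586 + 12×32.625) = 362.4 kips.
Tension yield (gross): A_g = 10.5625×0.3125 = 3.3008 in². φR_n = 0.90 × 36 × 3.3008 = 106.9 kips.
Governing: min(338.0, 362.4, 106.9) = 106.9 kips → gross-section yield.

106.9 kips (gross-section yield governs)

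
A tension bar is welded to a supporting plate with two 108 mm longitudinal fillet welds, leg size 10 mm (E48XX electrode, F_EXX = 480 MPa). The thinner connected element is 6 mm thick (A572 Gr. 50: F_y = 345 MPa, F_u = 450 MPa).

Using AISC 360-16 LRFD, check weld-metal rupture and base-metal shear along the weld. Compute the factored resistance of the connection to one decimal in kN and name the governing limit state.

Weld metal: throat = 0.707×10 = 7.07 mm, L = 2×108 = 216 mm. φR_n = 0.75 × 0.6 × 480 × 7.07 × 216 = 329.9 kN.
Base metal shear (6 mm plate): yield φR_n = 1.0×0.6×345×6×216 = 268.3 kN; rupture φR_n = 0.75×0.6×450×6×216 = 262.4 kN; take 262.4 kN (rupture).
Governing: min(329.9, 262.4) = 262.4 kN → base-metal shear.

262.4 kN (base-metal shear governs)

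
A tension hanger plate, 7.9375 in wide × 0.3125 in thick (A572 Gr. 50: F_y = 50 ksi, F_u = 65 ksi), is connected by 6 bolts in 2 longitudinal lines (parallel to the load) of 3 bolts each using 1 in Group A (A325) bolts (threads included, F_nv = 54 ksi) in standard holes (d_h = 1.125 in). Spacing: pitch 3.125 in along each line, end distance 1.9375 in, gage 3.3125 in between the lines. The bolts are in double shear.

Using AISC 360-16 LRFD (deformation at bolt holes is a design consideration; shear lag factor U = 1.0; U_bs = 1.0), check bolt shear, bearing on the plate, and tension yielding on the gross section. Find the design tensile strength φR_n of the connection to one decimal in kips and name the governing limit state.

Bolt shear: A_b = π(1)²/4 = 0.7854 in². φR_n = 0.75 × 54 × 0.7854 × 6 × 2 = 381.7 kips.
Bearing (0.3125 in plate, F_u = 65 ksi): end bolts L_c = 1.9375 − 1.125/2 = 1.375, R_n = min(1.2×1.375×0.3125×65, 2.4×1×0.3125×65) = 33.516 kips/bolt; interior L_c = 3.125 − 1.125 = 2, R_n = 48.75 kips/bolt. φR_n = 0.75 × (2×33.516 + 4×48.75) = 196.5 kips.
Tension yield (gross): A_g = 7.9375×0.3125 = 2.4805 in². φR_n = 0.90 × 50 × 2.4805 = 111.6 kips.
Governing: min(381.7, 196.5, 111.6) = 111.6 kips → gross-section yield.

111.6 kips (gross-section yield governs)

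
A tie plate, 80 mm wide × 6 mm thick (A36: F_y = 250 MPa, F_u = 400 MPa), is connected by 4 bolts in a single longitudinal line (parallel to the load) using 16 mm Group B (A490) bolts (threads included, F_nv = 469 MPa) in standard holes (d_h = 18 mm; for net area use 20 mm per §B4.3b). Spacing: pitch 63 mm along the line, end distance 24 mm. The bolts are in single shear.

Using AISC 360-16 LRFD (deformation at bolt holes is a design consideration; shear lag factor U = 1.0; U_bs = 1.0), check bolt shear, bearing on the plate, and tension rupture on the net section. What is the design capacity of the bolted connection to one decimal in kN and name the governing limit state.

Bolt shear: A_b = π(16)²/4 = 201.06 mm². φR_n = 0.75 × 469 × 201.06 × 4 × 1 = 282.9 kN.
Bearing (6 mm plate, F_u = 400 MPa): end bolts L_c = 24 − 18/2 = 15, R_n = min(1.2×15×6×400, 2.4×16×6×400) = 43.2 kN/bolt; interior L_c = 63 − 18 = 45, R_n = 92.16 kN/bolt. φR_n = 0.75 × (1×43.2 + 3×92.16) = 239.8 kN.
Tension rupture (net): A_n = (80 − 1×20)×6 = 360 mm² (U = 1.0, A_e = A_n). φR_n = 0.75 × 400 × 360 = 108.0 kN.
Governing: min(282.9, 239.8, 108.0) = 108.0 kN → net-section rupture.

108.0 kN (net-section rupture governs)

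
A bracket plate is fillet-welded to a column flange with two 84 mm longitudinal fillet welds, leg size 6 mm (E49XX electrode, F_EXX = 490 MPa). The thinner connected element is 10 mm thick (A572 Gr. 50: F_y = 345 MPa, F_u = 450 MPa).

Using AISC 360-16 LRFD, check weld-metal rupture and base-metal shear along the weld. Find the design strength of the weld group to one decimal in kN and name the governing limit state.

157.1 kN (weld metal governs)

Weld metal: throat = 0.707×6 = 4.242 mm, L = 2×84 = 168 mm. φR_n = 0.75 × 0.6 × 490 × 4.242 × 168 = 157.1 kN.
Base metal shear (10 mm plate): yield φR_n = 1.0×0.6×345×10×168 = 347.8 kN; rupture φR_n = 0.75×0.6×450×10×168 = 340.2 kN; take 340.2 kN (rupture).
Governing: min(157.1, 340.2) = 157.1 kN → weld metal.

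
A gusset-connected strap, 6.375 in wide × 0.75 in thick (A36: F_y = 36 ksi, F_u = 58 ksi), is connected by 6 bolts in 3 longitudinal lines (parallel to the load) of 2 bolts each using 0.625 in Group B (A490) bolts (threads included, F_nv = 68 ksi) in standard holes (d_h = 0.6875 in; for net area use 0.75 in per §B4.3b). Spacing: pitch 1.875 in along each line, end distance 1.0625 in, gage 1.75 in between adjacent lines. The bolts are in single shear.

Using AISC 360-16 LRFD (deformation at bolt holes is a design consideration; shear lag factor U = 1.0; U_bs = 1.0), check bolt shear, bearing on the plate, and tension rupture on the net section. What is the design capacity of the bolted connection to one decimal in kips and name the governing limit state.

Bolt shear: A_b = π(0.625)²/4 = 0.3068 in². φR_n = 0.75 × 68 × 0.3068 × 6 × 1 = 93.9 kips.
Bearing (0.75 in plate, F_u = 58 ksi): end bolts L_c = 1.0625 − 0.6875/2 = 0.71875, R_n = min(1.2×0.71875×0.75×58, 2.4×0.625×0.75×58) = 37.519 kips/bolt; interior L_c = 1.875 − 0.6875 = 1.1875, R_n = 61.988 kips/bolt. φR_n = 0.75 × (3×37.519 + 3×61.988) = 223.9 kips.
Tension rupture (net): A_n = (6.375 − 3×0.75)×0.75 = 3.0938 in² (U = 1.0, A_e = A_n). φR_n = 0.75 × 58 × 3.0938 = 134.6 kips.
Governing: min(93.9, 223.9, 134.6) = 93.9 kips → bolt shear.

93.9 kips (bolt shear governs)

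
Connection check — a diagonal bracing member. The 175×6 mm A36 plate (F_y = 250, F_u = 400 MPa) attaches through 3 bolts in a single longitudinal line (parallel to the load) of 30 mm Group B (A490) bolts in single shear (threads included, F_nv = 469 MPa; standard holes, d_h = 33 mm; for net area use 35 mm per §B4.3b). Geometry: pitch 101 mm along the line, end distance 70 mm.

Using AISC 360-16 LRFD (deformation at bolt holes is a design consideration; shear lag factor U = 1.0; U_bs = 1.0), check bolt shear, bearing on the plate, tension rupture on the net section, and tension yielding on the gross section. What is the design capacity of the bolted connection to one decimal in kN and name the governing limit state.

Bolt shear: A_b = π(30)²/4 = 706.86 mm². φR_n = 0.75 × 469 × 706.86 × 3 × 1 = 745.9 kN.
Bearing (6 mm plate, F_u = 400 MPa): end bolts L_c = 70 − 33/2 = 53.5, R_n = min(1.2×53.5×6×400, 2.4×30×6×400) = 154.08 kN/bolt; interior L_c = 101 − 33 = 68, R_n = 172.8 kN/bolt. φR_n = 0.75 × (1×154.08 + 2×172.8) = 374.8 kN.
Tension rupture (net): A_n = (175 − 1×35)×6 = 840 mm² (U = 1.0, A_e = A_n). φR_n = 0.75 × 400 × 840 = 252.0 kN.
Tension yield (gross): A_g = 175×6 = 1050 mm². φR_n = 0.90 × 250 × 1050 = 236.3 kN.
Governing: min(745.9, 374.8, 252.0, 236.3) = 236.3 kN → gross-section yield.

236.3 kN (gross-section yield governs)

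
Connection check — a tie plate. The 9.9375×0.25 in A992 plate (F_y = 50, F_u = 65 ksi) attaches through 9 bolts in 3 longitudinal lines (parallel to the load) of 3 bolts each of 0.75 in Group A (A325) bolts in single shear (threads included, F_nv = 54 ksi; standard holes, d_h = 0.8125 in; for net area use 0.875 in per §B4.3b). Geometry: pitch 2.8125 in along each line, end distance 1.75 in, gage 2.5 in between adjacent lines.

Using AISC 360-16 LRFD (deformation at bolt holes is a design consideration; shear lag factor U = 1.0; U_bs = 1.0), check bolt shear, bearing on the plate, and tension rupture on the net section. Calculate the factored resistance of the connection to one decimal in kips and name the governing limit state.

89.1 kips (net-section rupture governs)

Bolt shear: A_b = π(0.75)²/4 = 0.44179 in². φR_n = 0.75 × 54 × 0.44179 × 9 × 1 = 161.0 kips.
Bearing (0.25 in plate, F_u = 65 ksi): end bolts L_c = 1.75 − 0.8125/2 = 1.34375, R_n = min(1.2×1.34375×0.25×65, 2.4×0.75×0.25×65) = 26.203 kips/bolt; interior L_c = 2.8125 − 0.8125 = 2, R_n = 29.25 kips/bolt. φR_n = 0.75 × (3×26.203 + 6×29.25) = 190.6 kips.
Tension rupture (net): A_n = (9.9375 − 3×0.875)×0.25 = 1.8281 in² (U = 1.0, A_e = A_n). φR_n = 0.75 × 65 × 1.8281 = 89.1 kips.
Governing: min(161.0, 190.6, 89.1) = 89.1 kips → net-section rupture.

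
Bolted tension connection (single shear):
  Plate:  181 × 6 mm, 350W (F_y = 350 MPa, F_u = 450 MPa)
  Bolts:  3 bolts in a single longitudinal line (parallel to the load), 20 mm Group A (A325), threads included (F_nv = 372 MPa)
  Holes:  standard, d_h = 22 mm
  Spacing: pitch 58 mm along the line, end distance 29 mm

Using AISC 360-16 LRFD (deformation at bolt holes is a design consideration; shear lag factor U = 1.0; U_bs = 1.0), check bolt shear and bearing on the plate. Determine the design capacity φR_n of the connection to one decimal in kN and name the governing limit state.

218.7 kN (bearing governs)

Bolt shear: A_b = π(20)²/4 = 314.16 mm². φR_n = 0.75 × 372 × 314.16 × 3 × 1 = 263.0 kN.
Bearing (6 mm plate, F_u = 450 MPa): end bolts L_c = 29 − 22/2 = 18, R_n = min(1.2×18×6×450, 2.4×20×6×450) = 58.32 kN/bolt; interior L_c = 58 − 22 = 36, R_n = 116.64 kN/bolt. φR_n = 0.75 × (1×58.32 + 2×116.64) = 218.7 kN.
Governing: min(263.0, 218.7) = 218.7 kN → bearing.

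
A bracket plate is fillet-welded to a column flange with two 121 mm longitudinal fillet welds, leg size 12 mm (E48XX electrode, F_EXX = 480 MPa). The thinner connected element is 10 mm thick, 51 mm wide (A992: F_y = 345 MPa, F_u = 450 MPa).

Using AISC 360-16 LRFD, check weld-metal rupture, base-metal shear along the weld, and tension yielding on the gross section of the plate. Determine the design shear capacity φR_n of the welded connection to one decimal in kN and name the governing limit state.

Weld metal: throat = 0.707×12 = 8.484 mm, L = 2×121 = 242 mm. φR_n = 0.75 × 0.6 × 480 × 8.484 × 242 = 443.5 kN.
Base metal shear (10 mm plate): yield φR_n = 1.0×0.6×345×10×242 = 500.9 kN; rupture φR_n = 0.75×0.6×450×10×242 = 490.1 kN; take 490.1 kN (rupture).
Tension yield (gross): A_g = 51×10 = 510 mm². φR_n = 0.90 × 345 × 510 = 158.4 kN.
Governing: min(443.5, 490.1, 158.4) = 158.4 kN → gross-section yield.

158.4 kN (gross-section yield governs)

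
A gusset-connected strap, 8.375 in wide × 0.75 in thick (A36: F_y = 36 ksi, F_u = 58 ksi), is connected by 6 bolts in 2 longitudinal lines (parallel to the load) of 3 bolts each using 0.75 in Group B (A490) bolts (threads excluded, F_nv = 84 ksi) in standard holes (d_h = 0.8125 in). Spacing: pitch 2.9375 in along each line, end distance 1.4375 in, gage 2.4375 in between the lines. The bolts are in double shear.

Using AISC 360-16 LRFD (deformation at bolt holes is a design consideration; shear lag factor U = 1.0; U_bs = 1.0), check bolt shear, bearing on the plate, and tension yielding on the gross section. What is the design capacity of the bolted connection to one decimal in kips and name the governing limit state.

Bolt shear: A_b = π(0.75)²/4 = 0.44179 in². φR_n = 0.75 × 84 × 0.44179 × 6 × 2 = 334.0 kips.
Bearing (0.75 in plate, F_u = 58 ksi): end bolts L_c = 1.4375 − 0.8125/2 = 1.03125, R_n = min(1.2×1.03125×0.75×58, 2.4×0.75×0.75×58) = 53.831 kips/bolt; interior L_c = 2.9375 − 0.8125 = 2.125, R_n = 78.3 kips/bolt. φR_n = 0.75 × (2×53.831 + 4×78.3) = 315.6 kips.
Tension yield (gross): A_g = 8.375×0.75 = 6.2813 in². φR_n = 0.90 × 36 × 6.2813 = 203.5 kips.
Governing: min(334.0, 315.6, 203.5) = 203.5 kips → gross-section yield.

203.5 kips (gross-section yield governs)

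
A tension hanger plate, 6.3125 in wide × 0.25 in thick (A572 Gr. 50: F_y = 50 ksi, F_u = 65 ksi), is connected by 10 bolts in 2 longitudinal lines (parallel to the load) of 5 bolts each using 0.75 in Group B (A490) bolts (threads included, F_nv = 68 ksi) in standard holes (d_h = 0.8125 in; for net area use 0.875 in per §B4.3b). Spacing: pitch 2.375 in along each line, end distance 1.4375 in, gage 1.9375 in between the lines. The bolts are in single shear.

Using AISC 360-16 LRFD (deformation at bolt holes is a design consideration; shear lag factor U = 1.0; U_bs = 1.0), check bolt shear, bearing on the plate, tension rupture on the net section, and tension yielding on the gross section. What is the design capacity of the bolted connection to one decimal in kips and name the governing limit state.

Bolt shear: A_b = π(0.75)²/4 = 0.44179 in². φR_n = 0.75 × 68 × 0.44179 × 10 × 1 = 225.3 kips.
Bearing (0.25 in plate, F_u = 65 ksi): end bolts L_c = 1.4375 − 0.8125/2 = 1.03125, R_n = min(1.2×1.03125×0.25×65, 2.4×0.75×0.25×65) = 20.109 kips/bolt; interior L_c = 2.375 − 0.8125 = 1.5625, R_n = 29.25 kips/bolt. φR_n = 0.75 × (2×20.109 + 8×29.25) = 205.7 kips.
Tension rupture (net): A_n = (6.3125 − 2×0.875)×0.25 = 1.1406 in² (U = 1.0, A_e = A_n). φR_n = 0.75 × 65 × 1.1406 = 55.6 kips.
Tension yield (gross): A_g = 6.3125×0.25 = 1.5781 in². φR_n = 0.90 × 50 × 1.5781 = 71.0 kips.
Governing: min(225.3, 205.7, 55.6, 71.0) = 55.6 kips → net-section rupture.

55.6 kips (net-section rupture governs)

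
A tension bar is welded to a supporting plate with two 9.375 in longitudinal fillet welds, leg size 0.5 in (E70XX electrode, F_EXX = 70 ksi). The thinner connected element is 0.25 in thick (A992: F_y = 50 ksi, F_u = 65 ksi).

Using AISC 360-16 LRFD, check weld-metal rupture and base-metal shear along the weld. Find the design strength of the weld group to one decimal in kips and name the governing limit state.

Weld metal: throat = 0.707×0.5 = 0.3535 in, L = 2×9.375 = 18.75 in. φR_n = 0.75 × 0.6 × 70 × 0.3535 × 18.75 = 208.8 kips.
Base metal shear (0.25 in plate): yield φR_n = 1.0×0.6×50×0.25×18.75 = 140.6 kips; rupture φR_n = 0.75×0.6×65×0.25×18.75 = 137.1 kips; take 137.1 kips (rupture).
Governing: min(208.8, 137.1) = 137.1 kips → base-metal shear.

137.1 kips (base-metal shear governs)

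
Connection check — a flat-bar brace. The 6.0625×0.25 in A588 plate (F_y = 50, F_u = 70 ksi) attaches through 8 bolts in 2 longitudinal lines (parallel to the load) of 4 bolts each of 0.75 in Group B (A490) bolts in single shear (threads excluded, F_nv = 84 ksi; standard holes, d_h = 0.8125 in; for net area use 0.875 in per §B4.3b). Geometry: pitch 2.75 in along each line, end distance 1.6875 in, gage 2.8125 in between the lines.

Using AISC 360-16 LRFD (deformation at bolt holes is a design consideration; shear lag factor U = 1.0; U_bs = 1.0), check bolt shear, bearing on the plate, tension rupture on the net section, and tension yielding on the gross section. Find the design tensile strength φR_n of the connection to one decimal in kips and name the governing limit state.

Bolt shear: A_b = π(0.75)²/4 = 0.44179 in². φR_n = 0.75 × 84 × 0.44179 × 8 × 1 = 222.7 kips.
Bearing (0.25 in plate, F_u = 70 ksi): end bolts L_c = 1.6875 − 0.8125/2 = 1.28125, R_n = min(1.2×1.28125×0.25×70, 2.4×0.75×0.25×70) = 26.906 kips/bolt; interior L_c = 2.75 − 0.8125 = 1.9375, R_n = 31.5 kips/bolt. φR_n = 0.75 × (2×26.906 + 6×31.5) = 182.1 kips.
Tension rupture (net): A_n = (6.0625 − 2×0.875)×0.25 = 1.0781 in² (U = 1.0, A_e = A_n). φR_n = 0.75 × 70 × 1.0781 = 56.6 kips.
Tension yield (gross): A_g = 6.0625×0.25 = 1.5156 in². φR_n = 0.90 × 50 × 1.5156 = 68.2 kips.
Governing: min(222.7, 182.1, 56.6, 68.2) = 56.6 kips → net-section rupture.

56.6 kips (net-section rupture governs)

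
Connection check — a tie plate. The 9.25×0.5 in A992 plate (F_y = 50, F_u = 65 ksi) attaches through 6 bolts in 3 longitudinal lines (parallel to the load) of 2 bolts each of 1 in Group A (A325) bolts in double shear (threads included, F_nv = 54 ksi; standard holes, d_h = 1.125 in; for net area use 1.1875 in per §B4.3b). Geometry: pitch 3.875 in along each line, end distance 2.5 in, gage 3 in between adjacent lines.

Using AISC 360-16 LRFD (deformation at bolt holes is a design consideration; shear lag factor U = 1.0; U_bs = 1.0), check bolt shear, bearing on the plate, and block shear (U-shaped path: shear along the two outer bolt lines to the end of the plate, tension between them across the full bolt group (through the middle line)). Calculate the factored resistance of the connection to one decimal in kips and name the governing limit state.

222.7 kips (block shear governs)

Bolt shear: A_b = π(1)²/4 = 0.7854 in². φR_n = 0.75 × 54 × 0.7854 × 6 × 2 = 381.7 kips.
Bearing (0.5 in plate, F_u = 65 ksi): end bolts L_c = 2.5 − 1.125/2 = 1.9375, R_n = min(1.2×1.9375×0.5×65, 2.4×1×0.5×65) = 75.563 kips/bolt; interior L_c = 3.875 − 1.125 = 2.75, R_n = 78 kips/bolt. φR_n = 0.75 × (3×75.563 + 3×78) = 345.5 kips.
Block shear: shear path 2×[2.5+1×3.875] = 2×6.375 in, A_gv = 6.375, A_nv = 2×(6.375 − 1.5×1.1875)×0.5 = 4.5938 in²; tension across gage: (6 − 2×1.1875)×0.5 = 1.8125 in². R_n = min(0.6×65×4.5938, 0.6×50×6.375) + 1.0×65×1.8125 = min(179.16, 191.25) + 117.81 = 296.97 kips. φR_n = 0.75 × 296.97 = 222.7 kips.
Governing: min(381.7, 345.5, 222.7) = 222.7 kips → block shear.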